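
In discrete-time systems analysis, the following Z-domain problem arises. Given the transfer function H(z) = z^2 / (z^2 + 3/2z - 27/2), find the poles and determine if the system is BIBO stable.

Poles are roots of the denominator: z^2 + 3/2z - 27/2 = 0.
Quadratic formula: z = [-(3/2) +/- sqrt((3/2)^2 - 4*(-27/2))] / 2
Discriminant = 9/4 + 54 = 225/4; sqrt = 15/2.
z = (-3/2 +/- 15/2) / 2 => z = 3 or z = -9/2.
|p1| = 3, |p2| = 9/2.
For BIBO stability, all poles must lie inside the unit circle (|p| < 1).
System is UNSTABLE since at least one |p| >= 1.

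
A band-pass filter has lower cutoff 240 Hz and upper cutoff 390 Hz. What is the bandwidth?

Bandwidth = f_high - f_low
= 390 Hz - 240 Hz = 150 Hz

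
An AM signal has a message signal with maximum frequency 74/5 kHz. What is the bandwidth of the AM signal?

In AM (double-sideband), the bandwidth is twice the message frequency.
BW = 2 * f_m = 2 * 74/5 kHz = 148/5 kHz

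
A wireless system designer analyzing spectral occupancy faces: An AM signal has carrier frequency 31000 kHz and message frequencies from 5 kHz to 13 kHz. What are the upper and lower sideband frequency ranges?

Upper sideband (USB) = fc + [fm_low, fm_high] = 31000 + [5, 13] = [31005, 31013] kHz
Lower sideband (LSB) = fc - [fm_high, fm_low] = 31000 - [13, 5] = [30987, 30995] kHz
Total occupied spectrum: 30987 kHz to 31013 kHz (plus carrier at 31000 kHz)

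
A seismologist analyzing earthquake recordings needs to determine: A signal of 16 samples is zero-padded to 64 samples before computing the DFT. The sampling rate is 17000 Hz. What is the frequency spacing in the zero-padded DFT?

Original DFT: N = 16, resolution = f_s/N = 17000/16 = 2125/2 Hz
Zero-padded DFT: N = 64, resolution = f_s/N = 17000/64 = 2125/8 Hz
Zero-padding interpolates the spectrum (finer frequency grid)
but does NOT improve the true spectral resolution (ability to resolve close frequencies).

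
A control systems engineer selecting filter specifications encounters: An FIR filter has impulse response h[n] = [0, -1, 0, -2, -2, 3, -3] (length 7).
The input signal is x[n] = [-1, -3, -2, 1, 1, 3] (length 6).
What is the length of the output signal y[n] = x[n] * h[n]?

For linear convolution, the output length is:
len(y) = len(x) + len(h) - 1 = 6 + 7 - 1 = 12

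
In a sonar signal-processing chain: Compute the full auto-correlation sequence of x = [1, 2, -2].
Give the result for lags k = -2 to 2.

r_xx[k] = sum_m x[m]*x[m+k], indexed from 0, for k = -2 to 2:
  r_xx[-2] = x[2]*x[0] = -2
  r_xx[-1] = x[1]*x[0] + x[2]*x[1] = -2
  r_xx[0] = x[0]*x[0] + x[1]*x[1] + x[2]*x[2] = 9
  r_xx[1] = x[0]*x[1] + x[1]*x[2] = -2
  r_xx[2] = x[0]*x[2] = -2
r_xx = [-2, -2, 9, -2, -2]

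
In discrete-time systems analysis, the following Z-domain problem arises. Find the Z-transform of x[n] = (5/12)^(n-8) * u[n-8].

Time-shifting property: if X(z) = Z{x[n]}, then Z{x[n-d]} = z^(-d) * X(z)
X(z) = z/(z - 5/12) for x[n] = (5/12)^n * u[n]
Z{x[n-8]} = z^(-8) * z/(z - 5/12) = z^(-7)/(z - 5/12)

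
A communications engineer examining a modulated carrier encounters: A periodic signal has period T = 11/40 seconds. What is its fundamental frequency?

The fundamental frequency is the reciprocal of the period.
f = 1/T = 1/(11/40) = 40/11 Hz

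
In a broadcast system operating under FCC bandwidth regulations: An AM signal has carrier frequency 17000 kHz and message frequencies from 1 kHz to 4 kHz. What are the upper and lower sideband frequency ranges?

Upper sideband (USB) = fc + [fm_low, fm_high] = 17000 + [1, 4] = [17001, 17004] kHz
Lower sideband (LSB) = fc - [fm_high, fm_low] = 17000 - [4, 1] = [16996, 16999] kHz
Total occupied spectrum: 16996 kHz to 17004 kHz (plus carrier at 17000 kHz)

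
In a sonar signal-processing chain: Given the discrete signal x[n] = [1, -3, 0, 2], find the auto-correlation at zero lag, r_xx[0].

The auto-correlation at zero lag r_xx[0] equals the signal energy.
r_xx[0] = sum of x[n]^2 = 1^2 + (-3)^2 + 0^2 + 2^2
= 1 + 9 + 0 + 4 = 14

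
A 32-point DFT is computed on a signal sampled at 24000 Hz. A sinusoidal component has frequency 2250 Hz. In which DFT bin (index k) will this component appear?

DFT frequency resolution = f_s/N = 24000/32 = 750 Hz
Bin index k = f_signal / resolution = 2250 / 750 = 3
The signal frequency 2250 Hz falls in DFT bin k = 3.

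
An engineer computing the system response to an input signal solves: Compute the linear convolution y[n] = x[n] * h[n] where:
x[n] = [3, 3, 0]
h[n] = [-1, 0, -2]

y[n] = sum_k x[k]*h[n-k]. Output length = len(x) + len(h) - 1 = 3 + 3 - 1 = 5.
y[0] = 3*-1 = -3
y[1] = 3*-1 + 3*0 = -3
y[2] = 0*-1 + 3*0 + 3*-2 = -6
y[3] = 0*0 + 3*-2 = -6
y[4] = 0*-2 = 0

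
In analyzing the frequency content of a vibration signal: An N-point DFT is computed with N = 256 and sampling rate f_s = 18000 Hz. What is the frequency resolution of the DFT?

DFT frequency resolution = f_s / N
= 18000 / 256 = 1125/16 Hz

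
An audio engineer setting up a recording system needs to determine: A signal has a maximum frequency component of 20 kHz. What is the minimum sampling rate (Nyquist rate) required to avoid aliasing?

By the Nyquist-Shannon sampling theorem,
the minimum sampling rate (Nyquist rate) must be at least 2 * f_max.
Nyquist rate = 2 * 20 kHz = 40 kHz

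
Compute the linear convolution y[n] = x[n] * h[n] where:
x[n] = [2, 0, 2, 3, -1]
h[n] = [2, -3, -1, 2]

y[n] = sum_k x[k]*h[n-k]. Output length = len(x) + len(h) - 1 = 5 + 4 - 1 = 8.
y[0] = 2*2 = 4
y[1] = 0*2 + 2*-3 = -6
y[2] = 2*2 + 0*-3 + 2*-1 = 2
y[3] = 3*2 + 2*-3 + 0*-1 + 2*2 = 4
y[4] = -1*2 + 3*-3 + 2*-1 + 0*2 = -13
y[5] = -1*-3 + 3*-1 + 2*2 = 4
y[6] = -1*-1 + 3*2 = 7
y[7] = -1*2 = -2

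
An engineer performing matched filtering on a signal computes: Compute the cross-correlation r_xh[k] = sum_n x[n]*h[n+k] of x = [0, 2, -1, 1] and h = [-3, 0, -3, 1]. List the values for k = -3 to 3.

Both sequences indexed from 0 and zero outside their support.
Lags with overlap: k = -3 to 3.
  r_xh[-3] = x[3]*h[0] = -3
  r_xh[-2] = x[2]*h[0] + x[3]*h[1] = 3
  r_xh[-1] = x[1]*h[0] + x[2]*h[1] + x[3]*h[2] = -9
  r_xh[0] = x[0]*h[0] + x[1]*h[1] + x[2]*h[2] + x[3]*h[3] = 4
  r_xh[1] = x[0]*h[1] + x[1]*h[2] + x[2]*h[3] = -7
  r_xh[2] = x[0]*h[2] + x[1]*h[3] = 2
  r_xh[3] = x[0]*h[3] = 0
r_xh = [-3, 3, -9, 4, -7, 2, 0] (for k = -3, ..., 3)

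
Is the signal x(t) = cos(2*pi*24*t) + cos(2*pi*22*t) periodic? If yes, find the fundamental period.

f1 = 24 Hz, f2 = 22 Hz
Period T1 = 1/24, T2 = 1/22
Ratio T1/T2 = 22/24, which is rational.
The signal is periodic with fundamental period T = 1/GCD(24,22) = 1/2 s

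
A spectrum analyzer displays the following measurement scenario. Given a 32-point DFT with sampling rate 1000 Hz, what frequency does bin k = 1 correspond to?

The frequency of DFT bin k is: f_k = k * f_s / N
f_1 = 1 * 1000 / 32 = 125/4 Hz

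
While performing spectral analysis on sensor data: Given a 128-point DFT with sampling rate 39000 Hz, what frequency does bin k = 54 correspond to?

The frequency of DFT bin k is: f_k = k * f_s / N
f_54 = 54 * 39000 / 128 = 131625/8 Hz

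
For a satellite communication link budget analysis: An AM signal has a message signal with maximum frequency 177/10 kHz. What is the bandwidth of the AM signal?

In AM (double-sideband), the bandwidth is twice the message frequency.
BW = 2 * f_m = 2 * 177/10 kHz = 177/5 kHz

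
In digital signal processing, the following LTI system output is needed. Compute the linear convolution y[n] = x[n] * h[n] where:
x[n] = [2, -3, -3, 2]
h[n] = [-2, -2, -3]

y[n] = sum_k x[k]*h[n-k]. Output length = len(x) + len(h) - 1 = 4 + 3 - 1 = 6.
y[0] = 2*-2 = -4
y[1] = -3*-2 + 2*-2 = 2
y[2] = -3*-2 + -3*-2 + 2*-3 = 6
y[3] = 2*-2 + -3*-2 + -3*-3 = 11
y[4] = 2*-2 + -3*-3 = 5
y[5] = 2*-3 = -6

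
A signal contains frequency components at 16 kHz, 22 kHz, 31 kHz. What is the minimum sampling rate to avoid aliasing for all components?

The highest frequency component is f_max = 31 kHz.
Nyquist rate = 2 * f_max = 2 * 31 kHz = 62 kHz.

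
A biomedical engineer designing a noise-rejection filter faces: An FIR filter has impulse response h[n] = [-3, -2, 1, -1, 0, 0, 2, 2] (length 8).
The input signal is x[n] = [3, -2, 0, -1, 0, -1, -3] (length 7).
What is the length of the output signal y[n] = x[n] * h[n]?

For linear convolution, the output length is:
len(y) = len(x) + len(h) - 1 = 7 + 8 - 1 = 14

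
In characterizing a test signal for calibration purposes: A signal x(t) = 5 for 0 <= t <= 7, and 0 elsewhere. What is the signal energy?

Energy = integral of |x(t)|^2 dt over the signal duration
= 5^2 * 7 = 25 * 7 = 175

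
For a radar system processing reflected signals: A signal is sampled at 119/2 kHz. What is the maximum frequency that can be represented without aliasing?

The maximum frequency that can be represented without aliasing
is the Nyquist frequency: f_max = f_s / 2 = 119/2 kHz / 2 = 119/4 kHz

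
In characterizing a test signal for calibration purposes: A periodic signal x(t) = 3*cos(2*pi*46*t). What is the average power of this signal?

Average power of A*cos(wt) is A^2/2.
P = 3^2 / 2 = 9/2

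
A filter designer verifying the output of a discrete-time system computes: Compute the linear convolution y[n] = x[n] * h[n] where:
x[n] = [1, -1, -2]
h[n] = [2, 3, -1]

y[n] = sum_k x[k]*h[n-k]. Output length = len(x) + len(h) - 1 = 3 + 3 - 1 = 5.
y[0] = 1*2 = 2
y[1] = -1*2 + 1*3 = 1
y[2] = -2*2 + -1*3 + 1*-1 = -8
y[3] = -2*3 + -1*-1 = -5
y[4] = -2*-1 = 2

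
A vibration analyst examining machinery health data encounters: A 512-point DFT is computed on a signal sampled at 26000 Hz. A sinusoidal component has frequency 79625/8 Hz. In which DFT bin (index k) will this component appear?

DFT frequency resolution = f_s/N = 26000/512 = 1625/32 Hz
Bin index k = f_signal / resolution = 79625/8 / 1625/32 = 196
The signal frequency 79625/8 Hz falls in DFT bin k = 196.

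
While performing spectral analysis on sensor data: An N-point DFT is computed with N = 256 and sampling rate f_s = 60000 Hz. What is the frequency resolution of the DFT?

DFT frequency resolution = f_s / N
= 60000 / 256 = 1875/8 Hz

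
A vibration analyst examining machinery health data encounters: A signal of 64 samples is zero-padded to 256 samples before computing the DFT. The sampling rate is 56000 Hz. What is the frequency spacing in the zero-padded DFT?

Original DFT: N = 64, resolution = f_s/N = 56000/64 = 875 Hz
Zero-padded DFT: N = 256, resolution = f_s/N = 56000/256 = 875/4 Hz
Zero-padding interpolates the spectrum (finer frequency grid)
but does NOT improve the true spectral resolution (ability to resolve close frequencies).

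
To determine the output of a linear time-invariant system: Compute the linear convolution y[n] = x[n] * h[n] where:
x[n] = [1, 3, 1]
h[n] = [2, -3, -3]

y[n] = sum_k x[k]*h[n-k]. Output length = len(x) + len(h) - 1 = 3 + 3 - 1 = 5.
y[0] = 1*2 = 2
y[1] = 3*2 + 1*-3 = 3
y[2] = 1*2 + 3*-3 + 1*-3 = -10
y[3] = 1*-3 + 3*-3 = -12
y[4] = 1*-3 = -3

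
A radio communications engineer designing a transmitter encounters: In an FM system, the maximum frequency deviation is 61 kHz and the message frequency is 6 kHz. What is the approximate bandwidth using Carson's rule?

Carson's rule: BW = 2*(delta_f + f_m)
= 2*(61 + 6) kHz = 134 kHz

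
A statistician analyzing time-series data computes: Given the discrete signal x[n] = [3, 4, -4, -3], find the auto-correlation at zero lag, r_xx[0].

The auto-correlation at zero lag r_xx[0] equals the signal energy.
r_xx[0] = sum of x[n]^2 = 3^2 + 4^2 + (-4)^2 + (-3)^2
= 9 + 16 + 16 + 9 = 50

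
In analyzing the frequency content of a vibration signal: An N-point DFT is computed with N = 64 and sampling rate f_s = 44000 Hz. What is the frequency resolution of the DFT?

DFT frequency resolution = f_s / N
= 44000 / 64 = 1375/2 Hz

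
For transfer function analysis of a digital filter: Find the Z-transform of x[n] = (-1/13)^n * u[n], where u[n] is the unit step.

The Z-transform of a^n * u[n] is z/(z-a) for |z| > |a|.
Here a = -1/13, so X(z) = z/(z - (-1/13)) = 13z/(13z + 1)
ROC: |z| > 1/13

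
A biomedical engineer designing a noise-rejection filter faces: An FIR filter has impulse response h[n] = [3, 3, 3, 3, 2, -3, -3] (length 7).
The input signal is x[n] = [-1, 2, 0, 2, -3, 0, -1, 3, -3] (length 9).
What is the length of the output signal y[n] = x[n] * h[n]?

For linear convolution, the output length is:
len(y) = len(x) + len(h) - 1 = 9 + 7 - 1 = 15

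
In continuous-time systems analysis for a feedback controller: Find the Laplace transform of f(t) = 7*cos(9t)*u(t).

Standard pair: cos(wt)*u(t) <-> s/(s^2+w^2)
With w = 9: L{7*cos(9t)*u(t)} = 7s/(s^2+81)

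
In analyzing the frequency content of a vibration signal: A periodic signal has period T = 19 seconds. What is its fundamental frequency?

The fundamental frequency is the reciprocal of the period.
f = 1/T = 1/(19) = 1/19 Hz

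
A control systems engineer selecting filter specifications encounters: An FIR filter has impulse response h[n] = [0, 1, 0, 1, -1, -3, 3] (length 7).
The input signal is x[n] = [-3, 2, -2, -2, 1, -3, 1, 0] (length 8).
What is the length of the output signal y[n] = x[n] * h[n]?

For linear convolution, the output length is:
len(y) = len(x) + len(h) - 1 = 8 + 7 - 1 = 14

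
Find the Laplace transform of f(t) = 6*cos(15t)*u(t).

Standard pair: cos(wt)*u(t) <-> s/(s^2+w^2)
With w = 15: L{6*cos(15t)*u(t)} = 6s/(s^2+225)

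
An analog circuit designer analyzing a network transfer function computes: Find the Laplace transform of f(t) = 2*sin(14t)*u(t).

Standard pair: sin(wt)*u(t) <-> w/(s^2+w^2)
With w = 14: L{2*sin(14t)*u(t)} = 28/(s^2+196)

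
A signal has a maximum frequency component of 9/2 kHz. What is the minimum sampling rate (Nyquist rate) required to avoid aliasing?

By the Nyquist-Shannon sampling theorem,
the minimum sampling rate (Nyquist rate) must be at least 2 * f_max.
Nyquist rate = 2 * 9/2 kHz = 9 kHz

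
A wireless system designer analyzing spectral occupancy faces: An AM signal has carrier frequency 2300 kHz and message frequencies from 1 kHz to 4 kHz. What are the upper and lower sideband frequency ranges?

Upper sideband (USB) = fc + [fm_low, fm_high] = 2300 + [1, 4] = [2301, 2304] kHz
Lower sideband (LSB) = fc - [fm_high, fm_low] = 2300 - [4, 1] = [2296, 2299] kHz
Total occupied spectrum: 2296 kHz to 2304 kHz (plus carrier at 2300 kHz)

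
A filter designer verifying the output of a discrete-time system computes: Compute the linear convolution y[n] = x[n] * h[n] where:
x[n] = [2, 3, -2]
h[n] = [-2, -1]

y[n] = sum_k x[k]*h[n-k]. Output length = len(x) + len(h) - 1 = 3 + 2 - 1 = 4.
y[0] = 2*-2 = -4
y[1] = 3*-2 + 2*-1 = -8
y[2] = -2*-2 + 3*-1 = 1
y[3] = -2*-1 = 2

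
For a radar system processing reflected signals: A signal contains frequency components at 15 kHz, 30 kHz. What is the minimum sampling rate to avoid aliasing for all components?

The highest frequency component is f_max = 30 kHz.
Nyquist rate = 2 * f_max = 2 * 30 kHz = 60 kHz.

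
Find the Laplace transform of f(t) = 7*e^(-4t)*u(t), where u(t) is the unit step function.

Standard Laplace transform pair:
e^(-at)*u(t) <-> 1/(s+a)
With a = 4: L{7*e^(-4t)*u(t)} = 7/(s+4), ROC: Re(s) > -4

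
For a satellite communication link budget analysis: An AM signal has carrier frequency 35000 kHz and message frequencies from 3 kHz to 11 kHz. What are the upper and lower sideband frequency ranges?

Upper sideband (USB) = fc + [fm_low, fm_high] = 35000 + [3, 11] = [35003, 35011] kHz
Lower sideband (LSB) = fc - [fm_high, fm_low] = 35000 - [11, 3] = [34989, 34997] kHz
Total occupied spectrum: 34989 kHz to 35011 kHz (plus carrier at 35000 kHz)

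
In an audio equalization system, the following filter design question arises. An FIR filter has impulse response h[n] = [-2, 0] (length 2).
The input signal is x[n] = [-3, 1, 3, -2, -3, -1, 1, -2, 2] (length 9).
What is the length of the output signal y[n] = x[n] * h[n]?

For linear convolution, the output length is:
len(y) = len(x) + len(h) - 1 = 9 + 2 - 1 = 10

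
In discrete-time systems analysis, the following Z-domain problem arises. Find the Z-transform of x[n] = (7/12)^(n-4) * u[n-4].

Time-shifting property: if X(z) = Z{x[n]}, then Z{x[n-d]} = z^(-d) * X(z)
X(z) = z/(z - 7/12) for x[n] = (7/12)^n * u[n]
Z{x[n-4]} = z^(-4) * z/(z - 7/12) = z^(-3)/(z - 7/12)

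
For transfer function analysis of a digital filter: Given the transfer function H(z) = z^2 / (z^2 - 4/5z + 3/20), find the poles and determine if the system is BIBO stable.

Poles are roots of the denominator: z^2 - 4/5z + 3/20 = 0.
Quadratic formula: z = [-(-4/5) +/- sqrt((-4/5)^2 - 4*(3/20))] / 2
Discriminant = 16/25 - 3/5 = 1/25; sqrt = 1/5.
z = (4/5 +/- 1/5) / 2 => z = 1/2 or z = 3/10.
|p1| = 3/10, |p2| = 1/2.
For BIBO stability, all poles must lie inside the unit circle (|p| < 1).
System is STABLE since both |p| < 1.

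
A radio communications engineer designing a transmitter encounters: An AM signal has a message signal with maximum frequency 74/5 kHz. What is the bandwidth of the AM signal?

In AM (double-sideband), the bandwidth is twice the message frequency.
BW = 2 * f_m = 2 * 74/5 kHz = 148/5 kHz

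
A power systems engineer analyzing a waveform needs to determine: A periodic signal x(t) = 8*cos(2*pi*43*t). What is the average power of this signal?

Average power of A*cos(wt) is A^2/2.
P = 8^2 / 2 = 64/2 = 32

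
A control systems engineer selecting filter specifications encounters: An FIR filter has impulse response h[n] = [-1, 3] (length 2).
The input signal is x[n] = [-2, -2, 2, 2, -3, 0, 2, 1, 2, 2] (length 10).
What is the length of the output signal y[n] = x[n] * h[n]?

For linear convolution, the output length is:
len(y) = len(x) + len(h) - 1 = 10 + 2 - 1 = 11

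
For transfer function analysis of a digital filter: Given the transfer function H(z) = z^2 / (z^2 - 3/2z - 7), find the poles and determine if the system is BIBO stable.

Poles are roots of the denominator: z^2 - 3/2z - 7 = 0.
Quadratic formula: z = [-(-3/2) +/- sqrt((-3/2)^2 - 4*(-7))] / 2
Discriminant = 9/4 + 28 = 121/4; sqrt = 11/2.
z = (3/2 +/- 11/2) / 2 => z = 7/2 or z = -2.
|p1| = 7/2, |p2| = 2.
For BIBO stability, all poles must lie inside the unit circle (|p| < 1).
System is UNSTABLE since at least one |p| >= 1.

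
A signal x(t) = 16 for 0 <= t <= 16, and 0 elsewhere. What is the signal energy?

Energy = integral of |x(t)|^2 dt over the signal duration
= 16^2 * 16 = 256 * 16 = 4096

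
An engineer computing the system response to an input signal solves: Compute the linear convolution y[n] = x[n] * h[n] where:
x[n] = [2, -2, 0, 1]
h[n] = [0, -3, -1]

y[n] = sum_k x[k]*h[n-k]. Output length = len(x) + len(h) - 1 = 4 + 3 - 1 = 6.
y[0] = 2*0 = 0
y[1] = -2*0 + 2*-3 = -6
y[2] = 0*0 + -2*-3 + 2*-1 = 4
y[3] = 1*0 + 0*-3 + -2*-1 = 2
y[4] = 1*-3 + 0*-1 = -3
y[5] = 1*-1 = -1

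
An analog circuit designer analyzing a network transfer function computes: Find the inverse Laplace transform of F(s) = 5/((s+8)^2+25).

Standard pair: w/((s+a)^2+w^2) <-> e^(-at)*sin(wt)*u(t)
With a=8, w=5: f(t) = e^(-8t)*sin(5t)*u(t)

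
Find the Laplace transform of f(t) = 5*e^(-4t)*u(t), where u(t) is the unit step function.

Standard Laplace transform pair:
e^(-at)*u(t) <-> 1/(s+a)
With a = 4: L{5*e^(-4t)*u(t)} = 5/(s+4), ROC: Re(s) > -4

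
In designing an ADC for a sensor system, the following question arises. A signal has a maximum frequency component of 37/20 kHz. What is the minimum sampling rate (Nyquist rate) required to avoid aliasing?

By the Nyquist-Shannon sampling theorem,
the minimum sampling rate (Nyquist rate) must be at least 2 * f_max.
Nyquist rate = 2 * 37/20 kHz = 37/10 kHz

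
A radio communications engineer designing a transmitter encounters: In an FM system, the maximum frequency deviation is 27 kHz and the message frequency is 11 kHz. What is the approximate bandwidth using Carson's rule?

Carson's rule: BW = 2*(delta_f + f_m)
= 2*(27 + 11) kHz = 76 kHz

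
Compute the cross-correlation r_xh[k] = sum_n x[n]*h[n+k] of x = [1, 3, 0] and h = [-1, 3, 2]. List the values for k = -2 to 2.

Both sequences indexed from 0 and zero outside their support.
Lags with overlap: k = -2 to 2.
  r_xh[-2] = x[2]*h[0] = 0
  r_xh[-1] = x[1]*h[0] + x[2]*h[1] = -3
  r_xh[0] = x[0]*h[0] + x[1]*h[1] + x[2]*h[2] = 8
  r_xh[1] = x[0]*h[1] + x[1]*h[2] = 9
  r_xh[2] = x[0]*h[2] = 2
r_xh = [0, -3, 8, 9, 2] (for k = -2, ..., 2)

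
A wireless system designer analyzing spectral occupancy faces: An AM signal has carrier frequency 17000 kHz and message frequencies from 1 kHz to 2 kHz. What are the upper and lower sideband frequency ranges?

Upper sideband (USB) = fc + [fm_low, fm_high] = 17000 + [1, 2] = [17001, 17002] kHz
Lower sideband (LSB) = fc - [fm_high, fm_low] = 17000 - [2, 1] = [16998, 16999] kHz
Total occupied spectrum: 16998 kHz to 17002 kHz (plus carrier at 17000 kHz)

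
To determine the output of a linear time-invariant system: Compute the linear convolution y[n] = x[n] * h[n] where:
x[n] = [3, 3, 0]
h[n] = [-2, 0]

y[n] = sum_k x[k]*h[n-k]. Output length = len(x) + len(h) - 1 = 3 + 2 - 1 = 4.
y[0] = 3*-2 = -6
y[1] = 3*-2 + 3*0 = -6
y[2] = 0*-2 + 3*0 = 0
y[3] = 0*0 = 0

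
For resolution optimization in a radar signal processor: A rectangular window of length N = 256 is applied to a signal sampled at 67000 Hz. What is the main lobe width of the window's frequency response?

For a rectangular window of length N,
the main lobe width in frequency is 2*f_s/N.
= 2*67000/256 = 8375/16 Hz
This determines the minimum frequency separation for resolving two sinusoids.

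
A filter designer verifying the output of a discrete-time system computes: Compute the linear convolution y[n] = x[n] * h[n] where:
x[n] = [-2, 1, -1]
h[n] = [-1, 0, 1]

y[n] = sum_k x[k]*h[n-k]. Output length = len(x) + len(h) - 1 = 3 + 3 - 1 = 5.
y[0] = -2*-1 = 2
y[1] = 1*-1 + -2*0 = -1
y[2] = -1*-1 + 1*0 + -2*1 = -1
y[3] = -1*0 + 1*1 = 1
y[4] = -1*1 = -1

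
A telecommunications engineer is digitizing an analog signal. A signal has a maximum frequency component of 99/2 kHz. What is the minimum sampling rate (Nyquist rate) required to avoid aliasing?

By the Nyquist-Shannon sampling theorem,
the minimum sampling rate (Nyquist rate) must be at least 2 * f_max.
Nyquist rate = 2 * 99/2 kHz = 99 kHz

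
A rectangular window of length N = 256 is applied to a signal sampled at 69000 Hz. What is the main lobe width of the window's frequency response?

For a rectangular window of length N,
the main lobe width in frequency is 2*f_s/N.
= 2*69000/256 = 8625/16 Hz
This determines the minimum frequency separation for resolving two sinusoids.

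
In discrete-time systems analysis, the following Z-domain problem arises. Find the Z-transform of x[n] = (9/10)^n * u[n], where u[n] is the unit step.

The Z-transform of a^n * u[n] is z/(z-a) for |z| > |a|.
Here a = 9/10, so X(z) = z/(z - (9/10)) = 10z/(10z - 9)
ROC: |z| > 9/10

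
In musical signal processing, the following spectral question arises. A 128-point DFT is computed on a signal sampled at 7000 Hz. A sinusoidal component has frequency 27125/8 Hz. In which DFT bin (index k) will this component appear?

DFT frequency resolution = f_s/N = 7000/128 = 875/16 Hz
Bin index k = f_signal / resolution = 27125/8 / 875/16 = 62
The signal frequency 27125/8 Hz falls in DFT bin k = 62.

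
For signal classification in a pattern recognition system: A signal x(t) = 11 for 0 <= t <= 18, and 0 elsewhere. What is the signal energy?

Energy = integral of |x(t)|^2 dt over the signal duration
= 11^2 * 18 = 121 * 18 = 2178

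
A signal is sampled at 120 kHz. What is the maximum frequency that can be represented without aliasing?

The maximum frequency that can be represented without aliasing
is the Nyquist frequency: f_max = f_s / 2 = 120 kHz / 2 = 60 kHz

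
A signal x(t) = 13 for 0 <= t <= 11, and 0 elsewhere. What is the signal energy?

Energy = integral of |x(t)|^2 dt over the signal duration
= 13^2 * 11 = 169 * 11 = 1859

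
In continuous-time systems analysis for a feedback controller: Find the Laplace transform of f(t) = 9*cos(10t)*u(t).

Standard pair: cos(wt)*u(t) <-> s/(s^2+w^2)
With w = 10: L{9*cos(10t)*u(t)} = 9s/(s^2+100)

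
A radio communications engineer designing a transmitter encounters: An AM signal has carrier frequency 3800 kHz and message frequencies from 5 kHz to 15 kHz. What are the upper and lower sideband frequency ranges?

Upper sideband (USB) = fc + [fm_low, fm_high] = 3800 + [5, 15] = [3805, 3815] kHz
Lower sideband (LSB) = fc - [fm_high, fm_low] = 3800 - [15, 5] = [3785, 3795] kHz
Total occupied spectrum: 3785 kHz to 3815 kHz (plus carrier at 3800 kHz)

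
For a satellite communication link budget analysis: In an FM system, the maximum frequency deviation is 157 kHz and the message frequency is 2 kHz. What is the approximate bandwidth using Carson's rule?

Carson's rule: BW = 2*(delta_f + f_m)
= 2*(157 + 2) kHz = 318 kHz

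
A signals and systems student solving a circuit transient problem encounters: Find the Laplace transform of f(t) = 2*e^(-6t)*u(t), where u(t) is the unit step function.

Standard Laplace transform pair:
e^(-at)*u(t) <-> 1/(s+a)
With a = 6: L{2*e^(-6t)*u(t)} = 2/(s+6), ROC: Re(s) > -6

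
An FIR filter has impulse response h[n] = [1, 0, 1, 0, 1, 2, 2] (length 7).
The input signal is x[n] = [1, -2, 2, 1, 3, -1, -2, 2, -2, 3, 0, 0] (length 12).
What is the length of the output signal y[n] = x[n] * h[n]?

For linear convolution, the output length is:
len(y) = len(x) + len(h) - 1 = 12 + 7 - 1 = 18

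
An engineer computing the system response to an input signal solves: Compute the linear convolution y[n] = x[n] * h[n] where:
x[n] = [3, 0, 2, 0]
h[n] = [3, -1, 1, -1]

y[n] = sum_k x[k]*h[n-k]. Output length = len(x) + len(h) - 1 = 4 + 4 - 1 = 7.
y[0] = 3*3 = 9
y[1] = 0*3 + 3*-1 = -3
y[2] = 2*3 + 0*-1 + 3*1 = 9
y[3] = 0*3 + 2*-1 + 0*1 + 3*-1 = -5
y[4] = 0*-1 + 2*1 + 0*-1 = 2
y[5] = 0*1 + 2*-1 = -2
y[6] = 0*-1 = 0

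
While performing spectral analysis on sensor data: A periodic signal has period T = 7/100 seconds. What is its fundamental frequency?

The fundamental frequency is the reciprocal of the period.
f = 1/T = 1/(7/100) = 100/7 Hz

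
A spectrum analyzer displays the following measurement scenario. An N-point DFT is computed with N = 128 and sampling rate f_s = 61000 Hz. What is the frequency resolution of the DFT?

DFT frequency resolution = f_s / N
= 61000 / 128 = 7625/16 Hz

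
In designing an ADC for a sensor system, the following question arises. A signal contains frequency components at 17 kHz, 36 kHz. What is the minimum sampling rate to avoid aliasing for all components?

The highest frequency component is f_max = 36 kHz.
Nyquist rate = 2 * f_max = 2 * 36 kHz = 72 kHz.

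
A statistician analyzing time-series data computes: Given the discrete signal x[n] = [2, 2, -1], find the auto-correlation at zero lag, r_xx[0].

The auto-correlation at zero lag r_xx[0] equals the signal energy.
r_xx[0] = sum of x[n]^2 = 2^2 + 2^2 + (-1)^2
= 4 + 4 + 1 = 9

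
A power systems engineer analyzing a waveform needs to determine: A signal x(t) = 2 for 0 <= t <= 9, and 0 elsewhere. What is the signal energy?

Energy = integral of |x(t)|^2 dt over the signal duration
= 2^2 * 9 = 4 * 9 = 36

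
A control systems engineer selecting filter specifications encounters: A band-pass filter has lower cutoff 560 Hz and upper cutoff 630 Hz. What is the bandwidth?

Bandwidth = f_high - f_low
= 630 Hz - 560 Hz = 70 Hz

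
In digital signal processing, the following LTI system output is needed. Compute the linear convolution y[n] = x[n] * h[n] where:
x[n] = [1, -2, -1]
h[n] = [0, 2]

y[n] = sum_k x[k]*h[n-k]. Output length = len(x) + len(h) - 1 = 3 + 2 - 1 = 4.
y[0] = 1*0 = 0
y[1] = -2*0 + 1*2 = 2
y[2] = -1*0 + -2*2 = -4
y[3] = -1*2 = -2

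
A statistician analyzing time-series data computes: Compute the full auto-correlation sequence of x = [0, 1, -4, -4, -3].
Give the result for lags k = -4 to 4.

r_xx[k] = sum_m x[m]*x[m+k], indexed from 0, for k = -4 to 4:
  r_xx[-4] = x[4]*x[0] = 0
  r_xx[-3] = x[3]*x[0] + x[4]*x[1] = -3
  r_xx[-2] = x[2]*x[0] + x[3]*x[1] + x[4]*x[2] = 8
  r_xx[-1] = x[1]*x[0] + x[2]*x[1] + x[3]*x[2] + x[4]*x[3] = 24
  r_xx[0] = x[0]*x[0] + x[1]*x[1] + x[2]*x[2] + x[3]*x[3] + x[4]*x[4] = 42
  r_xx[1] = x[0]*x[1] + x[1]*x[2] + x[2]*x[3] + x[3]*x[4] = 24
  r_xx[2] = x[0]*x[2] + x[1]*x[3] + x[2]*x[4] = 8
  r_xx[3] = x[0]*x[3] + x[1]*x[4] = -3
  r_xx[4] = x[0]*x[4] = 0
r_xx = [0, -3, 8, 24, 42, 24, 8, -3, 0]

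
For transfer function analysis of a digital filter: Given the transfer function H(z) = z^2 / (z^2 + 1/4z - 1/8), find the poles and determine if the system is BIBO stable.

Poles are roots of the denominator: z^2 + 1/4z - 1/8 = 0.
Quadratic formula: z = [-(1/4) +/- sqrt((1/4)^2 - 4*(-1/8))] / 2
Discriminant = 1/16 + 1/2 = 9/16; sqrt = 3/4.
z = (-1/4 +/- 3/4) / 2 => z = 1/4 or z = -1/2.
|p1| = 1/4, |p2| = 1/2.
For BIBO stability, all poles must lie inside the unit circle (|p| < 1).
System is STABLE since both |p| < 1.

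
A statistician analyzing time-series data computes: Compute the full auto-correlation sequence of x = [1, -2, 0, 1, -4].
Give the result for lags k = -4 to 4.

r_xx[k] = sum_m x[m]*x[m+k], indexed from 0, for k = -4 to 4:
  r_xx[-4] = x[4]*x[0] = -4
  r_xx[-3] = x[3]*x[0] + x[4]*x[1] = 9
  r_xx[-2] = x[2]*x[0] + x[3]*x[1] + x[4]*x[2] = -2
  r_xx[-1] = x[1]*x[0] + x[2]*x[1] + x[3]*x[2] + x[4]*x[3] = -6
  r_xx[0] = x[0]*x[0] + x[1]*x[1] + x[2]*x[2] + x[3]*x[3] + x[4]*x[4] = 22
  r_xx[1] = x[0]*x[1] + x[1]*x[2] + x[2]*x[3] + x[3]*x[4] = -6
  r_xx[2] = x[0]*x[2] + x[1]*x[3] + x[2]*x[4] = -2
  r_xx[3] = x[0]*x[3] + x[1]*x[4] = 9
  r_xx[4] = x[0]*x[4] = -4
r_xx = [-4, 9, -2, -6, 22, -6, -2, 9, -4]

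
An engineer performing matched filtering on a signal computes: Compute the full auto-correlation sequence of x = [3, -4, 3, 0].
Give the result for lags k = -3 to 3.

r_xx[k] = sum_m x[m]*x[m+k], indexed from 0, for k = -3 to 3:
  r_xx[-3] = x[3]*x[0] = 0
  r_xx[-2] = x[2]*x[0] + x[3]*x[1] = 9
  r_xx[-1] = x[1]*x[0] + x[2]*x[1] + x[3]*x[2] = -24
  r_xx[0] = x[0]*x[0] + x[1]*x[1] + x[2]*x[2] + x[3]*x[3] = 34
  r_xx[1] = x[0]*x[1] + x[1]*x[2] + x[2]*x[3] = -24
  r_xx[2] = x[0]*x[2] + x[1]*x[3] = 9
  r_xx[3] = x[0]*x[3] = 0
r_xx = [0, 9, -24, 34, -24, 9, 0]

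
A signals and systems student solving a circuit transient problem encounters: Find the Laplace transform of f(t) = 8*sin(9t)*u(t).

Standard pair: sin(wt)*u(t) <-> w/(s^2+w^2)
With w = 9: L{8*sin(9t)*u(t)} = 72/(s^2+81)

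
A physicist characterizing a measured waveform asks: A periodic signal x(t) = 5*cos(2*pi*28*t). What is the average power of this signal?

Average power of A*cos(wt) is A^2/2.
P = 5^2 / 2 = 25/2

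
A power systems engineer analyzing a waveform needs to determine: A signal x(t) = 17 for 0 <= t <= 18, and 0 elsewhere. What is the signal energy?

Energy = integral of |x(t)|^2 dt over the signal duration
= 17^2 * 18 = 289 * 18 = 5202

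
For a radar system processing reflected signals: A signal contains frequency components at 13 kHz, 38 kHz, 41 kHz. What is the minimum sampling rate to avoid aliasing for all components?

The highest frequency component is f_max = 41 kHz.
Nyquist rate = 2 * f_max = 2 * 41 kHz = 82 kHz.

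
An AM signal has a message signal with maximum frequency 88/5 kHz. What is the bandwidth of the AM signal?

In AM (double-sideband), the bandwidth is twice the message frequency.
BW = 2 * f_m = 2 * 88/5 kHz = 176/5 kHz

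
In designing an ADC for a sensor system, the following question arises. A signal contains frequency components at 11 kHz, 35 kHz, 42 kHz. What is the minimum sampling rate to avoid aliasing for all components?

The highest frequency component is f_max = 42 kHz.
Nyquist rate = 2 * f_max = 2 * 42 kHz = 84 kHz.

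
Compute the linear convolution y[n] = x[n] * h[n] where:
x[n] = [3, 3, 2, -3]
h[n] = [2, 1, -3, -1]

y[n] = sum_k x[k]*h[n-k]. Output length = len(x) + len(h) - 1 = 4 + 4 - 1 = 7.
y[0] = 3*2 = 6
y[1] = 3*2 + 3*1 = 9
y[2] = 2*2 + 3*1 + 3*-3 = -2
y[3] = -3*2 + 2*1 + 3*-3 + 3*-1 = -16
y[4] = -3*1 + 2*-3 + 3*-1 = -12
y[5] = -3*-3 + 2*-1 = 7
y[6] = -3*-1 = 3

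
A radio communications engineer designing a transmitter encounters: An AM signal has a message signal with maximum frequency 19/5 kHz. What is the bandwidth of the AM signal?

In AM (double-sideband), the bandwidth is twice the message frequency.
BW = 2 * f_m = 2 * 19/5 kHz = 38/5 kHz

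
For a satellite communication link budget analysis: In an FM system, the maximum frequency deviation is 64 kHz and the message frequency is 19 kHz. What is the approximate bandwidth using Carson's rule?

Carson's rule: BW = 2*(delta_f + f_m)
= 2*(64 + 19) kHz = 166 kHz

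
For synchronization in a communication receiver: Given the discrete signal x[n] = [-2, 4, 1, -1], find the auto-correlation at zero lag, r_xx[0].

The auto-correlation at zero lag r_xx[0] equals the signal energy.
r_xx[0] = sum of x[n]^2 = (-2)^2 + 4^2 + 1^2 + (-1)^2
= 4 + 16 + 1 + 1 = 22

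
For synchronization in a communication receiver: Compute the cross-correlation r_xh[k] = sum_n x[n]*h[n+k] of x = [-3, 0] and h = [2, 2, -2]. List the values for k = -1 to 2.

Both sequences indexed from 0 and zero outside their support.
Lags with overlap: k = -1 to 2.
  r_xh[-1] = x[1]*h[0] = 0
  r_xh[0] = x[0]*h[0] + x[1]*h[1] = -6
  r_xh[1] = x[0]*h[1] + x[1]*h[2] = -6
  r_xh[2] = x[0]*h[2] = 6
r_xh = [0, -6, -6, 6] (for k = -1, ..., 2)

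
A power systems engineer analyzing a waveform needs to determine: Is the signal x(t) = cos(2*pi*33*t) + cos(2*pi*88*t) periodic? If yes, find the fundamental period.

f1 = 33 Hz, f2 = 88 Hz
Period T1 = 1/33, T2 = 1/88
Ratio T1/T2 = 88/33, which is rational.
The signal is periodic with fundamental period T = 1/GCD(33,88) = 1/11 s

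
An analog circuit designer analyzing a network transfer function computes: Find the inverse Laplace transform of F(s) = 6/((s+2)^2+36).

Standard pair: w/((s+a)^2+w^2) <-> e^(-at)*sin(wt)*u(t)
With a=2, w=6: f(t) = e^(-2t)*sin(6t)*u(t)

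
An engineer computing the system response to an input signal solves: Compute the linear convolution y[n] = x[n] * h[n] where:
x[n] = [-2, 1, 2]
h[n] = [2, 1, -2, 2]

y[n] = sum_k x[k]*h[n-k]. Output length = len(x) + len(h) - 1 = 3 + 4 - 1 = 6.
y[0] = -2*2 = -4
y[1] = 1*2 + -2*1 = 0
y[2] = 2*2 + 1*1 + -2*-2 = 9
y[3] = 2*1 + 1*-2 + -2*2 = -4
y[4] = 2*-2 + 1*2 = -2
y[5] = 2*2 = 4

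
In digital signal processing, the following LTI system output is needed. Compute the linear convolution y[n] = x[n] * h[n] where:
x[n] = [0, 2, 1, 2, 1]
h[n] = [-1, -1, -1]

y[n] = sum_k x[k]*h[n-k]. Output length = len(x) + len(h) - 1 = 5 + 3 - 1 = 7.
y[0] = 0*-1 = 0
y[1] = 2*-1 + 0*-1 = -2
y[2] = 1*-1 + 2*-1 + 0*-1 = -3
y[3] = 2*-1 + 1*-1 + 2*-1 = -5
y[4] = 1*-1 + 2*-1 + 1*-1 = -4
y[5] = 1*-1 + 2*-1 = -3
y[6] = 1*-1 = -1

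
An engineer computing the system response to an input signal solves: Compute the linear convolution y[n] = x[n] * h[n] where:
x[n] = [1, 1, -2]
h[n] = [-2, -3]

y[n] = sum_k x[k]*h[n-k]. Output length = len(x) + len(h) - 1 = 3 + 2 - 1 = 4.
y[0] = 1*-2 = -2
y[1] = 1*-2 + 1*-3 = -5
y[2] = -2*-2 + 1*-3 = 1
y[3] = -2*-3 = 6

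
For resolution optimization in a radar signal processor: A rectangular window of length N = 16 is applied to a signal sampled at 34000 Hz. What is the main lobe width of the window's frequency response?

For a rectangular window of length N,
the main lobe width in frequency is 2*f_s/N.
= 2*34000/16 = 4250 Hz
This determines the minimum frequency separation for resolving two sinusoids.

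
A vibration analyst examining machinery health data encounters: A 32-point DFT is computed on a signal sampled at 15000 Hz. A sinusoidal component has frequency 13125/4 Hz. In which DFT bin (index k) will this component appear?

DFT frequency resolution = f_s/N = 15000/32 = 1875/4 Hz
Bin index k = f_signal / resolution = 13125/4 / 1875/4 = 7
The signal frequency 13125/4 Hz falls in DFT bin k = 7.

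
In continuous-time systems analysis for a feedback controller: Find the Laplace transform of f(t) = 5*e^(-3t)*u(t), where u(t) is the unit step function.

Standard Laplace transform pair:
e^(-at)*u(t) <-> 1/(s+a)
With a = 3: L{5*e^(-3t)*u(t)} = 5/(s+3), ROC: Re(s) > -3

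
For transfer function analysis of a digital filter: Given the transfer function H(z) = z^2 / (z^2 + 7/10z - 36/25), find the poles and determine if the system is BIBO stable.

Poles are roots of the denominator: z^2 + 7/10z - 36/25 = 0.
Quadratic formula: z = [-(7/10) +/- sqrt((7/10)^2 - 4*(-36/25))] / 2
Discriminant = 49/100 + 144/25 = 25/4; sqrt = 5/2.
z = (-7/10 +/- 5/2) / 2 => z = 9/10 or z = -8/5.
|p1| = 8/5, |p2| = 9/10.
For BIBO stability, all poles must lie inside the unit circle (|p| < 1).
System is UNSTABLE since at least one |p| >= 1.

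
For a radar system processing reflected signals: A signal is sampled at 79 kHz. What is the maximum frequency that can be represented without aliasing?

The maximum frequency that can be represented without aliasing
is the Nyquist frequency: f_max = f_s / 2 = 79 kHz / 2 = 79/2 kHz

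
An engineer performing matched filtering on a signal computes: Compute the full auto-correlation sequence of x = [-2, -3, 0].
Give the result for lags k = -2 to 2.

r_xx[k] = sum_m x[m]*x[m+k], indexed from 0, for k = -2 to 2:
  r_xx[-2] = x[2]*x[0] = 0
  r_xx[-1] = x[1]*x[0] + x[2]*x[1] = 6
  r_xx[0] = x[0]*x[0] + x[1]*x[1] + x[2]*x[2] = 13
  r_xx[1] = x[0]*x[1] + x[1]*x[2] = 6
  r_xx[2] = x[0]*x[2] = 0
r_xx = [0, 6, 13, 6, 0]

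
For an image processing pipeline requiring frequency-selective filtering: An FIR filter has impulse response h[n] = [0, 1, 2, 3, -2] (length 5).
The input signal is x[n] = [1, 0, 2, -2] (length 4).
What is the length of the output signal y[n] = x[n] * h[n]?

For linear convolution, the output length is:
len(y) = len(x) + len(h) - 1 = 4 + 5 - 1 = 8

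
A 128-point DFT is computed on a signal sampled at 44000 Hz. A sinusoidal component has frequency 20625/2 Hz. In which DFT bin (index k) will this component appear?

DFT frequency resolution = f_s/N = 44000/128 = 1375/4 Hz
Bin index k = f_signal / resolution = 20625/2 / 1375/4 = 30
The signal frequency 20625/2 Hz falls in DFT bin k = 30.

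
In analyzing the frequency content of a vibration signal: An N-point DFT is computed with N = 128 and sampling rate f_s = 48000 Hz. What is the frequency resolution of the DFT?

DFT frequency resolution = f_s / N
= 48000 / 128 = 375 Hz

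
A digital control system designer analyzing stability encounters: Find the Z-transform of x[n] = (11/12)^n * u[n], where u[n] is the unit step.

The Z-transform of a^n * u[n] is z/(z-a) for |z| > |a|.
Here a = 11/12, so X(z) = z/(z - (11/12)) = 12z/(12z - 11)
ROC: |z| > 11/12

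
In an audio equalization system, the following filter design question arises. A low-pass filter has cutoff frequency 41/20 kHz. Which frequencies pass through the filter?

A low-pass filter passes all frequencies below the cutoff frequency 41/20 kHz and attenuates higher frequencies.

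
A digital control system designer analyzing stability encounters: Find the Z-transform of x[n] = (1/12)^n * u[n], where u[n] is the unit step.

The Z-transform of a^n * u[n] is z/(z-a) for |z| > |a|.
Here a = 1/12, so X(z) = z/(z - (1/12)) = 12z/(12z - 1)
ROC: |z| > 1/12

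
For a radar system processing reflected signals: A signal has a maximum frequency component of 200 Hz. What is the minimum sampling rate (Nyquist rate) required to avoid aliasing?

By the Nyquist-Shannon sampling theorem,
the minimum sampling rate (Nyquist rate) must be at least 2 * f_max.
Nyquist rate = 2 * 200 Hz = 400 Hz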